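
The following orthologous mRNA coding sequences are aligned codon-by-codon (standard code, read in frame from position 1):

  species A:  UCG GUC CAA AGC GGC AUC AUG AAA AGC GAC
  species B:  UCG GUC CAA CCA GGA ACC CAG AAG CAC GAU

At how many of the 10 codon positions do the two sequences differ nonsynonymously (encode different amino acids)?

Codon 1: UCG Ser / UCG Ser — identical.
Codon 2: GUC Val / GUC Val — identical.
Codon 3: CAA Gln / CAA Gln — identical.
Codon 4: AGC Ser / CCA Pro — nonsynonymous.
Codon 5: GGC Gly / GGA Gly — synonymous.
Codon 6: AUC Ile / ACC Thr — nonsynonymous.
Codon 7: AUG Met / CAG Gln — nonsynonymous.
Codon 8: AAA Lys / AAG Lys — synonymous.
Codon 9: AGC Ser / CAC His — nonsynonymous.
Codon 10: GAC Asp / GAU Asp — synonymous.
Nonsynonymous differences: 4.

4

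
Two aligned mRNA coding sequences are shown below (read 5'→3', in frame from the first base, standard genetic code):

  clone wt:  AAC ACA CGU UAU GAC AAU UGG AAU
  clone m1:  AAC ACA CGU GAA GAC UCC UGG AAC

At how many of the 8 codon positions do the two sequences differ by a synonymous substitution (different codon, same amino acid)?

1

Codon 1: AAC Asn / AAC Asn — identical.
Codon 2: ACA Thr / ACA Thr — identical.
Codon 3: CGU Arg / CGU Arg — identical.
Codon 4: UAU Tyr / GAA Glu — nonsynonymous.
Codon 5: GAC Asp / GAC Asp — identical.
Codon 6: AAU Asn / UCC Ser — nonsynonymous.
Codon 7: UGG Trp / UGG Trp — identical.
Codon 8: AAU Asn / AAC Asn — synonymous.
Synonymous differences: 1.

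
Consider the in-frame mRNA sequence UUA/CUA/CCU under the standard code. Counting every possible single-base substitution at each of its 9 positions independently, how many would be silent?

Codon 1 (UUA, Leu): 2 synonymous substitutions.
Codon 2 (CUA, Leu): 4 synonymous substitutions.
Codon 3 (CCU, Pro): 3 synonymous substitutions.
Total: 2 + 4 + 3 = 9.

9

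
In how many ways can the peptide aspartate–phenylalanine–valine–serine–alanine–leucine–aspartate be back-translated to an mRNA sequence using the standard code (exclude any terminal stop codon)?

Asp: 2 codons.
Phe: 2 codons.
Val: 4 codons.
Ser: 6 codons.
Ala: 4 codons.
Leu: 6 codons.
Asp: 2 codons.
2 × 2 × 4 × 6 × 4 × 6 × 2 = 4608.

4608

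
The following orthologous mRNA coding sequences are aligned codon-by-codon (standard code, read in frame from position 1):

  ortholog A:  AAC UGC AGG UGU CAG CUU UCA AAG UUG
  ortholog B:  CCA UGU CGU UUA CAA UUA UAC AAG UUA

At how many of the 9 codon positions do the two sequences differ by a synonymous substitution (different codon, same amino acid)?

Codon 1: AAC Asn / CCA Pro — nonsynonymous.
Codon 2: UGC Cys / UGU Cys — synonymous.
Codon 3: AGG Arg / CGU Arg — synonymous.
Codon 4: UGU Cys / UUA Leu — nonsynonymous.
Codon 5: CAG Gln / CAA Gln — synonymous.
Codon 6: CUU Leu / UUA Leu — synonymous.
Codon 7: UCA Ser / UAC Tyr — nonsynonymous.
Codon 8: AAG Lys / AAG Lys — identical.
Codon 9: UUG Leu / UUA Leu — synonymous.
Synonymous differences: 5.

5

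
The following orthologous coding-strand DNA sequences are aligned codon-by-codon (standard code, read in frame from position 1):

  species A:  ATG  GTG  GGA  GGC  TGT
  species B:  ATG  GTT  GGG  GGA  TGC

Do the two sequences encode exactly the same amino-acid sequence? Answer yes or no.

yes

Codon 1: ATG Met / ATG Met — identical.
Codon 2: GTG Val / GTT Val — synonymous.
Codon 3: GGA Gly / GGG Gly — synonymous.
Codon 4: GGC Gly / GGA Gly — synonymous.
Codon 5: TGT Cys / TGC Cys — synonymous.
Nonsynonymous differences: 0 → same protein.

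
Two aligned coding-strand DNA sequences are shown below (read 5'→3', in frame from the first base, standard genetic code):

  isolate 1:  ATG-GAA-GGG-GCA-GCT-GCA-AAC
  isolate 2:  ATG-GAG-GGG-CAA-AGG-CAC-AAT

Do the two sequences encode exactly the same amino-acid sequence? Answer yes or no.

no

Codon 1: ATG Met / ATG Met — identical.
Codon 2: GAA Glu / GAG Glu — synonymous.
Codon 3: GGG Gly / GGG Gly — identical.
Codon 4: GCA Ala / CAA Gln — nonsynonymous.
Codon 5: GCT Ala / AGG Arg — nonsynonymous.
Codon 6: GCA Ala / CAC His — nonsynonymous.
Codon 7: AAC Asn / AAT Asn — synonymous.
Nonsynonymous differences: 3 → different protein.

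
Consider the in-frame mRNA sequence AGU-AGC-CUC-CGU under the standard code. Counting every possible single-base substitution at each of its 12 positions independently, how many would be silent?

8

Codon 1 (AGU, Ser): 1 synonymous substitution.
Codon 2 (AGC, Ser): 1 synonymous substitution.
Codon 3 (CUC, Leu): 3 synonymous substitutions.
Codon 4 (CGU, Arg): 3 synonymous substitutions.
Total: 1 + 1 + 3 + 3 = 8.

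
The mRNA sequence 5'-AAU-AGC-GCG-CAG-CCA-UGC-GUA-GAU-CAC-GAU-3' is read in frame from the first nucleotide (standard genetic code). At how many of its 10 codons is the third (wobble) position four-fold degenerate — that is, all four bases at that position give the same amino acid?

Codon 1 AAU (Asn): third position 2-fold.
Codon 2 AGC (Ser): third position 2-fold.
Codon 3 GCG (Ala): third position 4-fold.
Codon 4 CAG (Gln): third position 2-fold.
Codon 5 CCA (Pro): third position 4-fold.
Codon 6 UGC (Cys): third position 2-fold.
Codon 7 GUA (Val): third position 4-fold.
Codon 8 GAU (Asp): third position 2-fold.
Codon 9 CAC (His): third position 2-fold.
Codon 10 GAU (Asp): third position 2-fold.
Four-fold degenerate third positions: 3.

3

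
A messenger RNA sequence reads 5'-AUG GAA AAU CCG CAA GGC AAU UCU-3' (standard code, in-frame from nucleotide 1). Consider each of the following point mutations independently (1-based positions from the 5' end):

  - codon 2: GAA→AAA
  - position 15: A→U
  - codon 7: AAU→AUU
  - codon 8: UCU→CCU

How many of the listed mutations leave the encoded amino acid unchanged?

Codon 2: GAA (Glu) → AAA (Lys) — missense.
Codon 5: CAA (Gln) → CAU (His) — missense.
Codon 7: AAU (Asn) → AUU (Ile) — missense.
Codon 8: UCU (Ser) → CCU (Pro) — missense.
Synonymous: 0 of 4.

0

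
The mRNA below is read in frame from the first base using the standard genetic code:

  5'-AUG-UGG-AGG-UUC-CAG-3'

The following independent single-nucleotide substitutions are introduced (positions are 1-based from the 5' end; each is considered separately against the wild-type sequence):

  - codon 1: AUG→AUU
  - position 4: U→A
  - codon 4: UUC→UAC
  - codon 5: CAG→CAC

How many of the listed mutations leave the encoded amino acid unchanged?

Codon 1: AUG (Met) → AUU (Ile) — missense.
Codon 2: UGG (Trp) → AGG (Arg) — missense.
Codon 4: UUC (Phe) → UAC (Tyr) — missense.
Codon 5: CAG (Gln) → CAC (His) — missense.
Synonymous: 0 of 4.

0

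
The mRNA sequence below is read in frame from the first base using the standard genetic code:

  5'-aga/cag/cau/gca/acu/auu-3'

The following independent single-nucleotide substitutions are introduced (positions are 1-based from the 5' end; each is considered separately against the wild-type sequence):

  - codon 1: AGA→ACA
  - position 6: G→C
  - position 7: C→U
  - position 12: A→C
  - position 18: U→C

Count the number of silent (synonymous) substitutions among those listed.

2

Codon 1: AGA (Arg) → ACA (Thr) — missense.
Codon 2: CAG (Gln) → CAC (His) — missense.
Codon 3: CAU (His) → UAU (Tyr) — missense.
Codon 4: GCA (Ala) → GCC (Ala) — synonymous.
Codon 6: AUU (Ile) → AUC (Ile) — synonymous.
Synonymous: 2 of 5.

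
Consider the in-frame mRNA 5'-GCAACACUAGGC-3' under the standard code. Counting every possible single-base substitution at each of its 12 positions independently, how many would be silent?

Codon 1 (GCA, Ala): 3 synonymous substitutions.
Codon 2 (ACA, Thr): 3 synonymous substitutions.
Codon 3 (CUA, Leu): 4 synonymous substitutions.
Codon 4 (GGC, Gly): 3 synonymous substitutions.
Total: 3 + 3 + 4 + 3 = 13.

13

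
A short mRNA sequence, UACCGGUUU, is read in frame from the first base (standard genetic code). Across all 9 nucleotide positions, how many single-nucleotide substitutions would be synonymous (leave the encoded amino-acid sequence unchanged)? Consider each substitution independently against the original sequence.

6

Codon 1 (UAC, Tyr): 1 synonymous substitution.
Codon 2 (CGG, Arg): 4 synonymous substitutions.
Codon 3 (UUU, Phe): 1 synonymous substitution.
Total: 1 + 4 + 1 = 6.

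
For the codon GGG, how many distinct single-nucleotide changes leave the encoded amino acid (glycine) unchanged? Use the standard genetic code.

Position 1: none → 0 synonymous.
Position 2: none → 0 synonymous.
Position 3: GGU, GGC, GGA → 3 synonymous.
Total: 0 + 0 + 3 = 3.

3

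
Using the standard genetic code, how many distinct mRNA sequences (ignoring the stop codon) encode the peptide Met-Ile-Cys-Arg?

36

Met: 1 codon.
Ile: 3 codons.
Cys: 2 codons.
Arg: 6 codons.
1 × 3 × 2 × 6 = 36.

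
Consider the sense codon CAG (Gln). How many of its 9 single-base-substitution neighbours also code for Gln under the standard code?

Position 1: none → 0 synonymous.
Position 2: none → 0 synonymous.
Position 3: CAA → 1 synonymous.
Total: 0 + 0 + 1 = 1.

1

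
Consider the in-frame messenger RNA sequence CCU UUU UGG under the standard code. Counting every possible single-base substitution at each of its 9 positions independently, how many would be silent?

4

Codon 1 (CCU, Pro): 3 synonymous substitutions.
Codon 2 (UUU, Phe): 1 synonymous substitution.
Codon 3 (UGG, Trp): 0 synonymous substitutions.
Total: 3 + 1 + 0 = 4.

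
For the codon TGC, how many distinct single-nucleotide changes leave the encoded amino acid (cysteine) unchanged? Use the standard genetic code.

Position 1: none → 0 synonymous.
Position 2: none → 0 synonymous.
Position 3: TGT → 1 synonymous.
Total: 0 + 0 + 1 = 1.

1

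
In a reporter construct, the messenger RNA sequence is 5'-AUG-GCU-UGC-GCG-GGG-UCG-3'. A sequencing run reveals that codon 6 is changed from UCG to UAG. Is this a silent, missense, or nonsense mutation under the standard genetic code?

nonsense

Position 17 falls in codon 6: UCG → Ser.
After the substitution the codon is UAG → Stop.
The new codon is a stop codon, so this is a nonsense mutation.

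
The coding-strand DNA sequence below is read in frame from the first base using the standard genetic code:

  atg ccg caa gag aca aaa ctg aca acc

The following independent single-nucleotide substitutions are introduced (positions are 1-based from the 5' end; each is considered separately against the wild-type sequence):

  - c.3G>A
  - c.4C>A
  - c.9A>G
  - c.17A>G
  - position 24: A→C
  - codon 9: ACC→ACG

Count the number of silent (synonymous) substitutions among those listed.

Codon 1: ATG (Met) → ATA (Ile) — missense.
Codon 2: CCG (Pro) → ACG (Thr) — missense.
Codon 3: CAA (Gln) → CAG (Gln) — synonymous.
Codon 6: AAA (Lys) → AGA (Arg) — missense.
Codon 8: ACA (Thr) → ACC (Thr) — synonymous.
Codon 9: ACC (Thr) → ACG (Thr) — synonymous.
Synonymous: 3 of 6.

3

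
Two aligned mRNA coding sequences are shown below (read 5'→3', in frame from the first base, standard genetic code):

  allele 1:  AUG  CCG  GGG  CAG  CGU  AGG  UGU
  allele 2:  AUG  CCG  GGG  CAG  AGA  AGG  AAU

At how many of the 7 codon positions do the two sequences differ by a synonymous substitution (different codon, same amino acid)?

Codon 1: AUG Met / AUG Met — identical.
Codon 2: CCG Pro / CCG Pro — identical.
Codon 3: GGG Gly / GGG Gly — identical.
Codon 4: CAG Gln / CAG Gln — identical.
Codon 5: CGU Arg / AGA Arg — synonymous.
Codon 6: AGG Arg / AGG Arg — identical.
Codon 7: UGU Cys / AAU Asn — nonsynonymous.
Synonymous differences: 1.

1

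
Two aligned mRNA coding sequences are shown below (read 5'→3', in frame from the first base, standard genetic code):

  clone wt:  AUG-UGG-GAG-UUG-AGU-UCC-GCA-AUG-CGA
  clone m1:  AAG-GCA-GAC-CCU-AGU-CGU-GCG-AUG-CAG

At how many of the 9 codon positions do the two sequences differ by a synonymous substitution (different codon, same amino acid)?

1

Codon 1: AUG Met / AAG Lys — nonsynonymous.
Codon 2: UGG Trp / GCA Ala — nonsynonymous.
Codon 3: GAG Glu / GAC Asp — nonsynonymous.
Codon 4: UUG Leu / CCU Pro — nonsynonymous.
Codon 5: AGU Ser / AGU Ser — identical.
Codon 6: UCC Ser / CGU Arg — nonsynonymous.
Codon 7: GCA Ala / GCG Ala — synonymous.
Codon 8: AUG Met / AUG Met — identical.
Codon 9: CGA Arg / CAG Gln — nonsynonymous.
Synonymous differences: 1.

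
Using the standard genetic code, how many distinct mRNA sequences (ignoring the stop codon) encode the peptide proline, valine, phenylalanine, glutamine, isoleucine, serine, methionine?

Pro: 4 codons.
Val: 4 codons.
Phe: 2 codons.
Gln: 2 codons.
Ile: 3 codons.
Ser: 6 codons.
Met: 1 codon.
4 × 4 × 2 × 2 × 3 × 6 × 1 = 1152.

1152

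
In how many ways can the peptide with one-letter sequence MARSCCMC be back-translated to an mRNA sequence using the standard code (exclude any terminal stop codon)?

Met: 1 codon.
Ala: 4 codons.
Arg: 6 codons.
Ser: 6 codons.
Cys: 2 codons.
Cys: 2 codons.
Met: 1 codon.
Cys: 2 codons.
1 × 4 × 6 × 6 × 2 × 2 × 1 × 2 = 1152.

1152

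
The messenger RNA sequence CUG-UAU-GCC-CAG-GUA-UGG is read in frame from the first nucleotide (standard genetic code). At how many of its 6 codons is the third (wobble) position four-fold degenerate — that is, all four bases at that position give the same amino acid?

Codon 1 CUG (Leu): third position 4-fold.
Codon 2 UAU (Tyr): third position 2-fold.
Codon 3 GCC (Ala): third position 4-fold.
Codon 4 CAG (Gln): third position 2-fold.
Codon 5 GUA (Val): third position 4-fold.
Codon 6 UGG (Trp): third position 1-fold.
Four-fold degenerate third positions: 3.

3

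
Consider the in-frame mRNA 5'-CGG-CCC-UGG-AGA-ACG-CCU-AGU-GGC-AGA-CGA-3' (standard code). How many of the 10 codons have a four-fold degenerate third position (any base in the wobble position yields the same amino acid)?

6

Codon 1 CGG (Arg): third position 4-fold.
Codon 2 CCC (Pro): third position 4-fold.
Codon 3 UGG (Trp): third position 1-fold.
Codon 4 AGA (Arg): third position 2-fold.
Codon 5 ACG (Thr): third position 4-fold.
Codon 6 CCU (Pro): third position 4-fold.
Codon 7 AGU (Ser): third position 2-fold.
Codon 8 GGC (Gly): third position 4-fold.
Codon 9 AGA (Arg): third position 2-fold.
Codon 10 CGA (Arg): third position 4-fold.
Four-fold degenerate third positions: 6.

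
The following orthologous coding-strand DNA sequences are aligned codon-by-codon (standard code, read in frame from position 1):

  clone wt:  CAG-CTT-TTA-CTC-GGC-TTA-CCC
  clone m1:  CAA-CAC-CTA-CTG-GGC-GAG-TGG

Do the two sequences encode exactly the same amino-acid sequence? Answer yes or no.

no

Codon 1: CAG Gln / CAA Gln — synonymous.
Codon 2: CTT Leu / CAC His — nonsynonymous.
Codon 3: TTA Leu / CTA Leu — synonymous.
Codon 4: CTC Leu / CTG Leu — synonymous.
Codon 5: GGC Gly / GGC Gly — identical.
Codon 6: TTA Leu / GAG Glu — nonsynonymous.
Codon 7: CCC Pro / TGG Trp — nonsynonymous.
Nonsynonymous differences: 3 → different protein.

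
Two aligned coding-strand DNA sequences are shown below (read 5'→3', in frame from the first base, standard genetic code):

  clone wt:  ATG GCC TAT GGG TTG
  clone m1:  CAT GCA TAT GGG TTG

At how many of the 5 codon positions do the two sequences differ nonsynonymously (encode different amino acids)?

Codon 1: ATG Met / CAT His — nonsynonymous.
Codon 2: GCC Ala / GCA Ala — synonymous.
Codon 3: TAT Tyr / TAT Tyr — identical.
Codon 4: GGG Gly / GGG Gly — identical.
Codon 5: TTG Leu / TTG Leu — identical.
Nonsynonymous differences: 1.

1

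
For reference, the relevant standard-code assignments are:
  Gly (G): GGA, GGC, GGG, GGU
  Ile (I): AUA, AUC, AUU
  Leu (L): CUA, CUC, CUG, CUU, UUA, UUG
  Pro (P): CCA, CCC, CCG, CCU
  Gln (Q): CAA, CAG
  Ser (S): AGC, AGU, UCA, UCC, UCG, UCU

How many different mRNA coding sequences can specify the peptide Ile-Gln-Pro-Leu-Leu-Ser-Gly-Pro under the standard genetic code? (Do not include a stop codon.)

Ile: 3 codons.
Gln: 2 codons.
Pro: 4 codons.
Leu: 6 codons.
Leu: 6 codons.
Ser: 6 codons.
Gly: 4 codons.
Pro: 4 codons.
3 × 2 × 4 × 6 × 6 × 6 × 4 × 4 = 82944.

82944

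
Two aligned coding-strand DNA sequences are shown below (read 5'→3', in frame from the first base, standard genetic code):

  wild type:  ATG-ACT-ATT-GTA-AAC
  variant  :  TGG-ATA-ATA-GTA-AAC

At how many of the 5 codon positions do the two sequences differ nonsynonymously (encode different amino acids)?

2

Codon 1: ATG Met / TGG Trp — nonsynonymous.
Codon 2: ACT Thr / ATA Ile — nonsynonymous.
Codon 3: ATT Ile / ATA Ile — synonymous.
Codon 4: GTA Val / GTA Val — identical.
Codon 5: AAC Asn / AAC Asn — identical.
Nonsynonymous differences: 2.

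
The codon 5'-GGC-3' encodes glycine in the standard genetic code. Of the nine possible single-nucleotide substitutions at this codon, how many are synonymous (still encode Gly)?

Position 1: none → 0 synonymous.
Position 2: none → 0 synonymous.
Position 3: GGT, GGA, GGG → 3 synonymous.
Total: 0 + 0 + 3 = 3.

3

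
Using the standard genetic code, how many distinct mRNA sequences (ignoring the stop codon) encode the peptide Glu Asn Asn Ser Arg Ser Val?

6912

Glu: 2 codons.
Asn: 2 codons.
Asn: 2 codons.
Ser: 6 codons.
Arg: 6 codons.
Ser: 6 codons.
Val: 4 codons.
2 × 2 × 2 × 6 × 6 × 6 × 4 = 6912.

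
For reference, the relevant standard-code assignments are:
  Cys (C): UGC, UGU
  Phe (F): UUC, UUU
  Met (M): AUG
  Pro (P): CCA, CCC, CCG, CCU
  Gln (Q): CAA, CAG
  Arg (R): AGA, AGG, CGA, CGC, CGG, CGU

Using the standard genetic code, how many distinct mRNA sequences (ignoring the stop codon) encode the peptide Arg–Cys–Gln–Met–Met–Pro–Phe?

Arg: 6 codons.
Cys: 2 codons.
Gln: 2 codons.
Met: 1 codon.
Met: 1 codon.
Pro: 4 codons.
Phe: 2 codons.
6 × 2 × 2 × 1 × 1 × 4 × 2 = 192.

192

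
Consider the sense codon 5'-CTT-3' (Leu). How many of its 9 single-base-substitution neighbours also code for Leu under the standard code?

Position 1: none → 0 synonymous.
Position 2: none → 0 synonymous.
Position 3: CTC, CTA, CTG → 3 synonymous.
Total: 0 + 0 + 3 = 3.

3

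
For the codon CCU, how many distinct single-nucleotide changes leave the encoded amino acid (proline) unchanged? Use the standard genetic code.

3

Position 1: none → 0 synonymous.
Position 2: none → 0 synonymous.
Position 3: CCC, CCA, CCG → 3 synonymous.
Total: 0 + 0 + 3 = 3.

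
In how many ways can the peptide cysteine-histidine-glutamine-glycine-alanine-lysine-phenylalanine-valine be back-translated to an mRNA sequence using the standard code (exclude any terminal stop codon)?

Cys: 2 codons.
His: 2 codons.
Gln: 2 codons.
Gly: 4 codons.
Ala: 4 codons.
Lys: 2 codons.
Phe: 2 codons.
Val: 4 codons.
2 × 2 × 2 × 4 × 4 × 2 × 2 × 4 = 2048.

2048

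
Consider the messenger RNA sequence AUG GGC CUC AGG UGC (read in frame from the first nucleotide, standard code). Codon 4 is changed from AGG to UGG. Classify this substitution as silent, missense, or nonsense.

Position 10 falls in codon 4: AGG → Arg.
After the substitution the codon is UGG → Trp.
Arg ≠ Trp, so this is a missense mutation.

missense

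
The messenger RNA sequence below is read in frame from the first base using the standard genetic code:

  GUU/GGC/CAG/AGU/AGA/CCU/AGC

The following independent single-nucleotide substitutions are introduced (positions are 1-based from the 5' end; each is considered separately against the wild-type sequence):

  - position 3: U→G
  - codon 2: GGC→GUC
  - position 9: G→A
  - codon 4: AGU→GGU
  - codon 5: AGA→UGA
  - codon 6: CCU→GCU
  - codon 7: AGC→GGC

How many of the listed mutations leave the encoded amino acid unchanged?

Codon 1: GUU (Val) → GUG (Val) — synonymous.
Codon 2: GGC (Gly) → GUC (Val) — missense.
Codon 3: CAG (Gln) → CAA (Gln) — synonymous.
Codon 4: AGU (Ser) → GGU (Gly) — missense.
Codon 5: AGA (Arg) → UGA (Stop) — nonsense.
Codon 6: CCU (Pro) → GCU (Ala) — missense.
Codon 7: AGC (Ser) → GGC (Gly) — missense.
Synonymous: 2 of 7.

2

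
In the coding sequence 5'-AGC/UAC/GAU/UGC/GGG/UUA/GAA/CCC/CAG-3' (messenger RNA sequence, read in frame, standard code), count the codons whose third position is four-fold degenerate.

Codon 1 AGC (Ser): third position 2-fold.
Codon 2 UAC (Tyr): third position 2-fold.
Codon 3 GAU (Asp): third position 2-fold.
Codon 4 UGC (Cys): third position 2-fold.
Codon 5 GGG (Gly): third position 4-fold.
Codon 6 UUA (Leu): third position 2-fold.
Codon 7 GAA (Glu): third position 2-fold.
Codon 8 CCC (Pro): third position 4-fold.
Codon 9 CAG (Gln): third position 2-fold.
Four-fold degenerate third positions: 2.

2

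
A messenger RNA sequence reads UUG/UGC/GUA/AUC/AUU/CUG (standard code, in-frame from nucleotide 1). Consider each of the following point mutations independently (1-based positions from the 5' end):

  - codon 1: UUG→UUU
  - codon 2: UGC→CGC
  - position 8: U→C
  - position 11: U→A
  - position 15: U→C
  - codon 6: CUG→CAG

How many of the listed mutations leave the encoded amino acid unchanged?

1

Codon 1: UUG (Leu) → UUU (Phe) — missense.
Codon 2: UGC (Cys) → CGC (Arg) — missense.
Codon 3: GUA (Val) → GCA (Ala) — missense.
Codon 4: AUC (Ile) → AAC (Asn) — missense.
Codon 5: AUU (Ile) → AUC (Ile) — synonymous.
Codon 6: CUG (Leu) → CAG (Gln) — missense.
Synonymous: 1 of 6.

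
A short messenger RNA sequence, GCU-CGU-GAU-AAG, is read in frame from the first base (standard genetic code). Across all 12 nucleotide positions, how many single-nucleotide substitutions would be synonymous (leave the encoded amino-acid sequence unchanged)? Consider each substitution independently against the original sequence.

8

Codon 1 (GCU, Ala): 3 synonymous substitutions.
Codon 2 (CGU, Arg): 3 synonymous substitutions.
Codon 3 (GAU, Asp): 1 synonymous substitution.
Codon 4 (AAG, Lys): 1 synonymous substitution.
Total: 3 + 3 + 1 + 1 = 8.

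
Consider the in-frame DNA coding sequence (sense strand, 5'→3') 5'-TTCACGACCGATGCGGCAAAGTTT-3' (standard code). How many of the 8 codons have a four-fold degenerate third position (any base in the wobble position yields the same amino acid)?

4

Codon 1 TTC (Phe): third position 2-fold.
Codon 2 ACG (Thr): third position 4-fold.
Codon 3 ACC (Thr): third position 4-fold.
Codon 4 GAT (Asp): third position 2-fold.
Codon 5 GCG (Ala): third position 4-fold.
Codon 6 GCA (Ala): third position 4-fold.
Codon 7 AAG (Lys): third position 2-fold.
Codon 8 TTT (Phe): third position 2-fold.
Four-fold degenerate third positions: 4.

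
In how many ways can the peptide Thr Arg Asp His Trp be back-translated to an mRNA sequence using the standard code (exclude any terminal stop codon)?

96

Thr: 4 codons.
Arg: 6 codons.
Asp: 2 codons.
His: 2 codons.
Trp: 1 codon.
4 × 6 × 2 × 2 × 1 = 96.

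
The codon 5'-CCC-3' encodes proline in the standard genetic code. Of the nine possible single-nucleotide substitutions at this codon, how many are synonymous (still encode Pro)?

Position 1: none → 0 synonymous.
Position 2: none → 0 synonymous.
Position 3: CCU, CCA, CCG → 3 synonymous.
Total: 0 + 0 + 3 = 3.

3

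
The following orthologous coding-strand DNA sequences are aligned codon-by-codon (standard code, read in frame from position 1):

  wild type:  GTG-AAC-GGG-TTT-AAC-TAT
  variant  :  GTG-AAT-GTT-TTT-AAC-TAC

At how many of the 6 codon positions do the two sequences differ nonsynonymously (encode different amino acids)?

1

Codon 1: GTG Val / GTG Val — identical.
Codon 2: AAC Asn / AAT Asn — synonymous.
Codon 3: GGG Gly / GTT Val — nonsynonymous.
Codon 4: TTT Phe / TTT Phe — identical.
Codon 5: AAC Asn / AAC Asn — identical.
Codon 6: TAT Tyr / TAC Tyr — synonymous.
Nonsynonymous differences: 1.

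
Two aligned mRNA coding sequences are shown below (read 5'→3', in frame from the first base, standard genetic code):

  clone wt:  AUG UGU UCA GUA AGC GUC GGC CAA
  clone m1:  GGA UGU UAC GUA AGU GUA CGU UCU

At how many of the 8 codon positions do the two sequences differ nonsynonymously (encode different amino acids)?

Codon 1: AUG Met / GGA Gly — nonsynonymous.
Codon 2: UGU Cys / UGU Cys — identical.
Codon 3: UCA Ser / UAC Tyr — nonsynonymous.
Codon 4: GUA Val / GUA Val — identical.
Codon 5: AGC Ser / AGU Ser — synonymous.
Codon 6: GUC Val / GUA Val — synonymous.
Codon 7: GGC Gly / CGU Arg — nonsynonymous.
Codon 8: CAA Gln / UCU Ser — nonsynonymous.
Nonsynonymous differences: 4.

4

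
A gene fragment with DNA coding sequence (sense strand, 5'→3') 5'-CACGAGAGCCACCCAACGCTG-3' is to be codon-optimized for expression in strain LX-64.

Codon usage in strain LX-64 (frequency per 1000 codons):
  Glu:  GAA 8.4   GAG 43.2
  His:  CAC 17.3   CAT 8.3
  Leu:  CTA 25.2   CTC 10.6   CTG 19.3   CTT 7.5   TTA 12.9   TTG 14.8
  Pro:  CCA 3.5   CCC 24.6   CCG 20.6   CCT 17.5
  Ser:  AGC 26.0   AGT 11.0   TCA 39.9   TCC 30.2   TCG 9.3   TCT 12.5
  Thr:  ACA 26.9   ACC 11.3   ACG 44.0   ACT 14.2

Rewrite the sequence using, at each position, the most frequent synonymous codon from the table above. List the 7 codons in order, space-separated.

Codon 1 (His): best is CAC at 17.3.
Codon 2 (Glu): best is GAG at 43.2.
Codon 3 (Ser): best is TCA at 39.9.
Codon 4 (His): best is CAC at 17.3.
Codon 5 (Pro): best is CCC at 24.6.
Codon 6 (Thr): best is ACG at 44.0.
Codon 7 (Leu): best is CTA at 25.2.

CAC GAG TCA CAC CCC ACG CTA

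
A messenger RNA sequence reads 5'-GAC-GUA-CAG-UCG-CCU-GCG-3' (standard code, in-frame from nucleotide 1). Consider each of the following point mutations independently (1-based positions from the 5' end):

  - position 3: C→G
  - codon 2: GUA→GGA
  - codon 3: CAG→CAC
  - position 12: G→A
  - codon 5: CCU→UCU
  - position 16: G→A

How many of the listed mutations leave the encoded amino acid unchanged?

1

Codon 1: GAC (Asp) → GAG (Glu) — missense.
Codon 2: GUA (Val) → GGA (Gly) — missense.
Codon 3: CAG (Gln) → CAC (His) — missense.
Codon 4: UCG (Ser) → UCA (Ser) — synonymous.
Codon 5: CCU (Pro) → UCU (Ser) — missense.
Codon 6: GCG (Ala) → ACG (Thr) — missense.
Synonymous: 1 of 6.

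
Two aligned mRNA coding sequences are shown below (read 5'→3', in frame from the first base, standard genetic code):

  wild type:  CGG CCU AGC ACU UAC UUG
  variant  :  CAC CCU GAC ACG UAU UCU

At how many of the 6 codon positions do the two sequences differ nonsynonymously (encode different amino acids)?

3

Codon 1: CGG Arg / CAC His — nonsynonymous.
Codon 2: CCU Pro / CCU Pro — identical.
Codon 3: AGC Ser / GAC Asp — nonsynonymous.
Codon 4: ACU Thr / ACG Thr — synonymous.
Codon 5: UAC Tyr / UAU Tyr — synonymous.
Codon 6: UUG Leu / UCU Ser — nonsynonymous.
Nonsynonymous differences: 3.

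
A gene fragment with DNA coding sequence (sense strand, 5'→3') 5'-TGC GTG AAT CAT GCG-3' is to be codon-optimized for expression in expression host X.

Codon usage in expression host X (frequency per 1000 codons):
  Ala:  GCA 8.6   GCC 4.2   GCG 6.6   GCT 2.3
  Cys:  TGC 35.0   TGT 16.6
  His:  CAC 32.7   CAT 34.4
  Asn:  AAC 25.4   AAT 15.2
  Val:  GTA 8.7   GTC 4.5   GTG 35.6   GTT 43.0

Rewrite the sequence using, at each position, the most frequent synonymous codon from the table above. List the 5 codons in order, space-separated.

TGC GTT AAC CAT GCA

Codon 1 (Cys): best is TGC at 35.0.
Codon 2 (Val): best is GTT at 43.0.
Codon 3 (Asn): best is AAC at 25.4.
Codon 4 (His): best is CAT at 34.4.
Codon 5 (Ala): best is GCA at 8.6.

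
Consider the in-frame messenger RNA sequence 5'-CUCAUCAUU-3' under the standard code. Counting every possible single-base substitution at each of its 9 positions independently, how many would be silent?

7

Codon 1 (CUC, Leu): 3 synonymous substitutions.
Codon 2 (AUC, Ile): 2 synonymous substitutions.
Codon 3 (AUU, Ile): 2 synonymous substitutions.
Total: 3 + 2 + 2 = 7.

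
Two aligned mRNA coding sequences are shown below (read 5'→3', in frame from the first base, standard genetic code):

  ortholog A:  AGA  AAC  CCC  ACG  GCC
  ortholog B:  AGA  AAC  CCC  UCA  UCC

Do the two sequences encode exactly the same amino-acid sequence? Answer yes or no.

Codon 1: AGA Arg / AGA Arg — identical.
Codon 2: AAC Asn / AAC Asn — identical.
Codon 3: CCC Pro / CCC Pro — identical.
Codon 4: ACG Thr / UCA Ser — nonsynonymous.
Codon 5: GCC Ala / UCC Ser — nonsynonymous.
Nonsynonymous differences: 2 → different protein.

no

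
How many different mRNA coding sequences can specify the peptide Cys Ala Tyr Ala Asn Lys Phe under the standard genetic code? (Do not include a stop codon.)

Cys: 2 codons.
Ala: 4 codons.
Tyr: 2 codons.
Ala: 4 codons.
Asn: 2 codons.
Lys: 2 codons.
Phe: 2 codons.
2 × 4 × 2 × 4 × 2 × 2 × 2 = 512.

512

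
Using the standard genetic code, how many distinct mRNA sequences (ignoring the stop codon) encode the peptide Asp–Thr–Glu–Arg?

96

Asp: 2 codons.
Thr: 4 codons.
Glu: 2 codons.
Arg: 6 codons.
2 × 4 × 2 × 6 = 96.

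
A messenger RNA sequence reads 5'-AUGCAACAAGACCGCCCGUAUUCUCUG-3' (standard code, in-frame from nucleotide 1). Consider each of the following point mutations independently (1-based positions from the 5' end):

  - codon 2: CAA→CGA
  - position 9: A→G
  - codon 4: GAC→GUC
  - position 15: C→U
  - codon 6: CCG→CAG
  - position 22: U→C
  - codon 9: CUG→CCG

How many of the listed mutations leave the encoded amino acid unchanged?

2

Codon 2: CAA (Gln) → CGA (Arg) — missense.
Codon 3: CAA (Gln) → CAG (Gln) — synonymous.
Codon 4: GAC (Asp) → GUC (Val) — missense.
Codon 5: CGC (Arg) → CGU (Arg) — synonymous.
Codon 6: CCG (Pro) → CAG (Gln) — missense.
Codon 8: UCU (Ser) → CCU (Pro) — missense.
Codon 9: CUG (Leu) → CCG (Pro) — missense.
Synonymous: 2 of 7.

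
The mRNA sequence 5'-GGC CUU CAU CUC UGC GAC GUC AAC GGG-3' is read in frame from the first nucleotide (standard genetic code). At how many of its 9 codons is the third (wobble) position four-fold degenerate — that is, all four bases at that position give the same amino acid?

5

Codon 1 GGC (Gly): third position 4-fold.
Codon 2 CUU (Leu): third position 4-fold.
Codon 3 CAU (His): third position 2-fold.
Codon 4 CUC (Leu): third position 4-fold.
Codon 5 UGC (Cys): third position 2-fold.
Codon 6 GAC (Asp): third position 2-fold.
Codon 7 GUC (Val): third position 4-fold.
Codon 8 AAC (Asn): third position 2-fold.
Codon 9 GGG (Gly): third position 4-fold.
Four-fold degenerate third positions: 5.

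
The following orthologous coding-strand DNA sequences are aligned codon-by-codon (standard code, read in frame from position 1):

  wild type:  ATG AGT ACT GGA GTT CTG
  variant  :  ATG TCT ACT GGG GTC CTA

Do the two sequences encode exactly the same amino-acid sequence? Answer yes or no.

yes

Codon 1: ATG Met / ATG Met — identical.
Codon 2: AGT Ser / TCT Ser — synonymous.
Codon 3: ACT Thr / ACT Thr — identical.
Codon 4: GGA Gly / GGG Gly — synonymous.
Codon 5: GTT Val / GTC Val — synonymous.
Codon 6: CTG Leu / CTA Leu — synonymous.
Nonsynonymous differences: 0 → same protein.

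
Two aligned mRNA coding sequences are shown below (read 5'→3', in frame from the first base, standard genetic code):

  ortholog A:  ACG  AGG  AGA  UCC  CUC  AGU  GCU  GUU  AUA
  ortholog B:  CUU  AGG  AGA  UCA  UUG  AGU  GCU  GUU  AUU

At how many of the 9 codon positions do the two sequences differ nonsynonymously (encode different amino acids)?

1

Codon 1: ACG Thr / CUU Leu — nonsynonymous.
Codon 2: AGG Arg / AGG Arg — identical.
Codon 3: AGA Arg / AGA Arg — identical.
Codon 4: UCC Ser / UCA Ser — synonymous.
Codon 5: CUC Leu / UUG Leu — synonymous.
Codon 6: AGU Ser / AGU Ser — identical.
Codon 7: GCU Ala / GCU Ala — identical.
Codon 8: GUU Val / GUU Val — identical.
Codon 9: AUA Ile / AUU Ile — synonymous.
Nonsynonymous differences: 1.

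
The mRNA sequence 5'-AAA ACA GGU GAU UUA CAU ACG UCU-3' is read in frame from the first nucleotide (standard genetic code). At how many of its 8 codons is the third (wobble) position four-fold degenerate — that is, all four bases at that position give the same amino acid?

4

Codon 1 AAA (Lys): third position 2-fold.
Codon 2 ACA (Thr): third position 4-fold.
Codon 3 GGU (Gly): third position 4-fold.
Codon 4 GAU (Asp): third position 2-fold.
Codon 5 UUA (Leu): third position 2-fold.
Codon 6 CAU (His): third position 2-fold.
Codon 7 ACG (Thr): third position 4-fold.
Codon 8 UCU (Ser): third position 4-fold.
Four-fold degenerate third positions: 4.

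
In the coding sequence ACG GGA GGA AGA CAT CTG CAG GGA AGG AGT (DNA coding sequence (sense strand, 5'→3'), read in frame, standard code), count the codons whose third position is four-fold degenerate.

5

Codon 1 ACG (Thr): third position 4-fold.
Codon 2 GGA (Gly): third position 4-fold.
Codon 3 GGA (Gly): third position 4-fold.
Codon 4 AGA (Arg): third position 2-fold.
Codon 5 CAT (His): third position 2-fold.
Codon 6 CTG (Leu): third position 4-fold.
Codon 7 CAG (Gln): third position 2-fold.
Codon 8 GGA (Gly): third position 4-fold.
Codon 9 AGG (Arg): third position 2-fold.
Codon 10 AGT (Ser): third position 2-fold.
Four-fold degenerate third positions: 5.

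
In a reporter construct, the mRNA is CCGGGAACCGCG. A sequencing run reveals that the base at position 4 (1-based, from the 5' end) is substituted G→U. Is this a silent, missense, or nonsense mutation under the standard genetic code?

nonsense

Position 4 falls in codon 2: GGA → Gly.
After the substitution the codon is UGA → Stop.
The new codon is a stop codon, so this is a nonsense mutation.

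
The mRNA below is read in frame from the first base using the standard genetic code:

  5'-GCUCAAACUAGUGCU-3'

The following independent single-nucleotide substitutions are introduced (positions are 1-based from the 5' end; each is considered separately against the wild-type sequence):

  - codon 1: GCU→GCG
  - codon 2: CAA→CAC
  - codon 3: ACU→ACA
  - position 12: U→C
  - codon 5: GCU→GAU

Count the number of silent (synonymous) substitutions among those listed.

Codon 1: GCU (Ala) → GCG (Ala) — synonymous.
Codon 2: CAA (Gln) → CAC (His) — missense.
Codon 3: ACU (Thr) → ACA (Thr) — synonymous.
Codon 4: AGU (Ser) → AGC (Ser) — synonymous.
Codon 5: GCU (Ala) → GAU (Asp) — missense.
Synonymous: 3 of 5.

3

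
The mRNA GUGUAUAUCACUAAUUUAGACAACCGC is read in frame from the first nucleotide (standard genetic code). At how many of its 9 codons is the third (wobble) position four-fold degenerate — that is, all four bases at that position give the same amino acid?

Codon 1 GUG (Val): third position 4-fold.
Codon 2 UAU (Tyr): third position 2-fold.
Codon 3 AUC (Ile): third position 3-fold.
Codon 4 ACU (Thr): third position 4-fold.
Codon 5 AAU (Asn): third position 2-fold.
Codon 6 UUA (Leu): third position 2-fold.
Codon 7 GAC (Asp): third position 2-fold.
Codon 8 AAC (Asn): third position 2-fold.
Codon 9 CGC (Arg): third position 4-fold.
Four-fold degenerate third positions: 3.

3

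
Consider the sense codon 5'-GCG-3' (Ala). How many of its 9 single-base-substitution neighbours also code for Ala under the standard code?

3

Position 1: none → 0 synonymous.
Position 2: none → 0 synonymous.
Position 3: GCU, GCC, GCA → 3 synonymous.
Total: 0 + 0 + 3 = 3.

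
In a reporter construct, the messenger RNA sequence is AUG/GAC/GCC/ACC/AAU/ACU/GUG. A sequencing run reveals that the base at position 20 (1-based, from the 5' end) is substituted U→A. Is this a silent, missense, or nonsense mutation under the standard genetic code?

missense

Position 20 falls in codon 7: GUG → Val.
After the substitution the codon is GAG → Glu.
Val ≠ Glu, so this is a missense mutation.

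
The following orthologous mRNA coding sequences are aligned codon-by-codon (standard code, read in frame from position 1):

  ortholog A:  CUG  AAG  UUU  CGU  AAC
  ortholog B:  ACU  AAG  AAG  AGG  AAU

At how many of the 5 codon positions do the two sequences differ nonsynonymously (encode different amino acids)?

Codon 1: CUG Leu / ACU Thr — nonsynonymous.
Codon 2: AAG Lys / AAG Lys — identical.
Codon 3: UUU Phe / AAG Lys — nonsynonymous.
Codon 4: CGU Arg / AGG Arg — synonymous.
Codon 5: AAC Asn / AAU Asn — synonymous.
Nonsynonymous differences: 2.

2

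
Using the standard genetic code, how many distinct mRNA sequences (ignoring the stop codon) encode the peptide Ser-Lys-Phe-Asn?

48

Ser: 6 codons.
Lys: 2 codons.
Phe: 2 codons.
Asn: 2 codons.
6 × 2 × 2 × 2 = 48.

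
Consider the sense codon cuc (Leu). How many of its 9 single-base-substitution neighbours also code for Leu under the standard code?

Position 1: none → 0 synonymous.
Position 2: none → 0 synonymous.
Position 3: CUU, CUA, CUG → 3 synonymous.
Total: 0 + 0 + 3 = 3.

3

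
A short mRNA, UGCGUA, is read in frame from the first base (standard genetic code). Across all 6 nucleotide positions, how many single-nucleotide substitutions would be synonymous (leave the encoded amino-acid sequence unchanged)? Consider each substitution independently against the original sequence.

4

Codon 1 (UGC, Cys): 1 synonymous substitution.
Codon 2 (GUA, Val): 3 synonymous substitutions.
Total: 1 + 3 = 4.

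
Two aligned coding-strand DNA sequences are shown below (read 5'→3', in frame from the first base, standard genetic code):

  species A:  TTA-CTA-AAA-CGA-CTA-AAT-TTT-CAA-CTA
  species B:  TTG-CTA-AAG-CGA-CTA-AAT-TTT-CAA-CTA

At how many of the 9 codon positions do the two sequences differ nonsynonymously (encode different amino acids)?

Codon 1: TTA Leu / TTG Leu — synonymous.
Codon 2: CTA Leu / CTA Leu — identical.
Codon 3: AAA Lys / AAG Lys — synonymous.
Codon 4: CGA Arg / CGA Arg — identical.
Codon 5: CTA Leu / CTA Leu — identical.
Codon 6: AAT Asn / AAT Asn — identical.
Codon 7: TTT Phe / TTT Phe — identical.
Codon 8: CAA Gln / CAA Gln — identical.
Codon 9: CTA Leu / CTA Leu — identical.
Nonsynonymous differences: 0.

0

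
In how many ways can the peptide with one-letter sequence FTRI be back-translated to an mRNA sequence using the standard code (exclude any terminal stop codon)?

Phe: 2 codons.
Thr: 4 codons.
Arg: 6 codons.
Ile: 3 codons.
2 × 4 × 6 × 3 = 144.

144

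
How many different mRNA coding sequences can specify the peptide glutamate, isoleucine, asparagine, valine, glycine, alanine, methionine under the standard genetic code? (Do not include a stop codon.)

Glu: 2 codons.
Ile: 3 codons.
Asn: 2 codons.
Val: 4 codons.
Gly: 4 codons.
Ala: 4 codons.
Met: 1 codon.
2 × 3 × 2 × 4 × 4 × 4 × 1 = 768.

768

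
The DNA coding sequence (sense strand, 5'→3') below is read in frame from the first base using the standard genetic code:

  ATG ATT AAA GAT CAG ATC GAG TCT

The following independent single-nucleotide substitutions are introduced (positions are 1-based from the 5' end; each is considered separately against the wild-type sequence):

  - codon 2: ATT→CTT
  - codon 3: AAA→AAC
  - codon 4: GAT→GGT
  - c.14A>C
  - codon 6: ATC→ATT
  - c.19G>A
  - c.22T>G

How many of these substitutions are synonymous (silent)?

1

Codon 2: ATT (Ile) → CTT (Leu) — missense.
Codon 3: AAA (Lys) → AAC (Asn) — missense.
Codon 4: GAT (Asp) → GGT (Gly) — missense.
Codon 5: CAG (Gln) → CCG (Pro) — missense.
Codon 6: ATC (Ile) → ATT (Ile) — synonymous.
Codon 7: GAG (Glu) → AAG (Lys) — missense.
Codon 8: TCT (Ser) → GCT (Ala) — missense.
Synonymous: 1 of 7.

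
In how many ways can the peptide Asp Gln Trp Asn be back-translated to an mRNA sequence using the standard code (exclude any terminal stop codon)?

8

Asp: 2 codons.
Gln: 2 codons.
Trp: 1 codon.
Asn: 2 codons.
2 × 2 × 1 × 2 = 8.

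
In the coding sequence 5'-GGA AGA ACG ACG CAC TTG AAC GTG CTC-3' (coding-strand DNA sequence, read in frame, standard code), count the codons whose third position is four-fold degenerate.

Codon 1 GGA (Gly): third position 4-fold.
Codon 2 AGA (Arg): third position 2-fold.
Codon 3 ACG (Thr): third position 4-fold.
Codon 4 ACG (Thr): third position 4-fold.
Codon 5 CAC (His): third position 2-fold.
Codon 6 TTG (Leu): third position 2-fold.
Codon 7 AAC (Asn): third position 2-fold.
Codon 8 GTG (Val): third position 4-fold.
Codon 9 CTC (Leu): third position 4-fold.
Four-fold degenerate third positions: 5.

5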